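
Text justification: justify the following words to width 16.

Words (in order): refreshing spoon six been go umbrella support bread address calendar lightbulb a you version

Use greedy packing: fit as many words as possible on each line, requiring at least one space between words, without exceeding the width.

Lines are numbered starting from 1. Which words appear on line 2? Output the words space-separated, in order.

Answer: six been go

Derivation:
Line 1: ['refreshing', 'spoon'] (min_width=16, slack=0)
Line 2: ['six', 'been', 'go'] (min_width=11, slack=5)
Line 3: ['umbrella', 'support'] (min_width=16, slack=0)
Line 4: ['bread', 'address'] (min_width=13, slack=3)
Line 5: ['calendar'] (min_width=8, slack=8)
Line 6: ['lightbulb', 'a', 'you'] (min_width=15, slack=1)
Line 7: ['version'] (min_width=7, slack=9)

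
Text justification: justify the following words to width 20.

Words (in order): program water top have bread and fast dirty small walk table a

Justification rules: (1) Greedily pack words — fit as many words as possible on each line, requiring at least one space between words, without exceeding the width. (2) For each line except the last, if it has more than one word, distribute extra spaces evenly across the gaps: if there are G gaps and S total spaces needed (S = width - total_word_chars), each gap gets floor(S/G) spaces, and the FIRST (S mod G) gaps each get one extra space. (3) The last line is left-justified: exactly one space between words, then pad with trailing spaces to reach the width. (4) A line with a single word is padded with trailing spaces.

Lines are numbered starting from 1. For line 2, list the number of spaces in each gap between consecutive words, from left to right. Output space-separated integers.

Line 1: ['program', 'water', 'top'] (min_width=17, slack=3)
Line 2: ['have', 'bread', 'and', 'fast'] (min_width=19, slack=1)
Line 3: ['dirty', 'small', 'walk'] (min_width=16, slack=4)
Line 4: ['table', 'a'] (min_width=7, slack=13)

Answer: 2 1 1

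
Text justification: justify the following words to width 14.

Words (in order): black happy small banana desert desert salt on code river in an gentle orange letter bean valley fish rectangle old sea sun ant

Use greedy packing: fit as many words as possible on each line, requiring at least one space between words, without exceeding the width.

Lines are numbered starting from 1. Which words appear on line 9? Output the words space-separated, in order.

Answer: rectangle old

Derivation:
Line 1: ['black', 'happy'] (min_width=11, slack=3)
Line 2: ['small', 'banana'] (min_width=12, slack=2)
Line 3: ['desert', 'desert'] (min_width=13, slack=1)
Line 4: ['salt', 'on', 'code'] (min_width=12, slack=2)
Line 5: ['river', 'in', 'an'] (min_width=11, slack=3)
Line 6: ['gentle', 'orange'] (min_width=13, slack=1)
Line 7: ['letter', 'bean'] (min_width=11, slack=3)
Line 8: ['valley', 'fish'] (min_width=11, slack=3)
Line 9: ['rectangle', 'old'] (min_width=13, slack=1)
Line 10: ['sea', 'sun', 'ant'] (min_width=11, slack=3)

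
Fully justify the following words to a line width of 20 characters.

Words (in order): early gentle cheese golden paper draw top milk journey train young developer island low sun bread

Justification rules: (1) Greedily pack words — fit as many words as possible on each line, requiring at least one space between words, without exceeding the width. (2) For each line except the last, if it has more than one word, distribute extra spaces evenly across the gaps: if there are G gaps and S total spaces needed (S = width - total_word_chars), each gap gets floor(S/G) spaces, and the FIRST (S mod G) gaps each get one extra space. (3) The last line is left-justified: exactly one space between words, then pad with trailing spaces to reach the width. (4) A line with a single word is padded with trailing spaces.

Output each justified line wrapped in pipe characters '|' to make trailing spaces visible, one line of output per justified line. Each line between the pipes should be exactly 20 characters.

Line 1: ['early', 'gentle', 'cheese'] (min_width=19, slack=1)
Line 2: ['golden', 'paper', 'draw'] (min_width=17, slack=3)
Line 3: ['top', 'milk', 'journey'] (min_width=16, slack=4)
Line 4: ['train', 'young'] (min_width=11, slack=9)
Line 5: ['developer', 'island', 'low'] (min_width=20, slack=0)
Line 6: ['sun', 'bread'] (min_width=9, slack=11)

Answer: |early  gentle cheese|
|golden   paper  draw|
|top   milk   journey|
|train          young|
|developer island low|
|sun bread           |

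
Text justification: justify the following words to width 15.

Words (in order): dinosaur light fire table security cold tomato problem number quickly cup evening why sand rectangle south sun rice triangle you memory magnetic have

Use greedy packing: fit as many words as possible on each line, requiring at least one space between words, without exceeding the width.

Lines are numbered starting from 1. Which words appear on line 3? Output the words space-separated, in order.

Answer: security cold

Derivation:
Line 1: ['dinosaur', 'light'] (min_width=14, slack=1)
Line 2: ['fire', 'table'] (min_width=10, slack=5)
Line 3: ['security', 'cold'] (min_width=13, slack=2)
Line 4: ['tomato', 'problem'] (min_width=14, slack=1)
Line 5: ['number', 'quickly'] (min_width=14, slack=1)
Line 6: ['cup', 'evening', 'why'] (min_width=15, slack=0)
Line 7: ['sand', 'rectangle'] (min_width=14, slack=1)
Line 8: ['south', 'sun', 'rice'] (min_width=14, slack=1)
Line 9: ['triangle', 'you'] (min_width=12, slack=3)
Line 10: ['memory', 'magnetic'] (min_width=15, slack=0)
Line 11: ['have'] (min_width=4, slack=11)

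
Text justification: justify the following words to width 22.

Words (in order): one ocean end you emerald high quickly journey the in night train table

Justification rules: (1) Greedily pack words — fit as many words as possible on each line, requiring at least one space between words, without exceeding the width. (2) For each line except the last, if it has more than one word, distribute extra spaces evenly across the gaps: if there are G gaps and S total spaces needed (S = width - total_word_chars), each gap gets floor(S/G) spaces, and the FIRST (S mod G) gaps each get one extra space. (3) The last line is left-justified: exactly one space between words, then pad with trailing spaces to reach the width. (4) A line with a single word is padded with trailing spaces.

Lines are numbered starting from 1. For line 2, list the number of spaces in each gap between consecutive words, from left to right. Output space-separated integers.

Answer: 2 2

Derivation:
Line 1: ['one', 'ocean', 'end', 'you'] (min_width=17, slack=5)
Line 2: ['emerald', 'high', 'quickly'] (min_width=20, slack=2)
Line 3: ['journey', 'the', 'in', 'night'] (min_width=20, slack=2)
Line 4: ['train', 'table'] (min_width=11, slack=11)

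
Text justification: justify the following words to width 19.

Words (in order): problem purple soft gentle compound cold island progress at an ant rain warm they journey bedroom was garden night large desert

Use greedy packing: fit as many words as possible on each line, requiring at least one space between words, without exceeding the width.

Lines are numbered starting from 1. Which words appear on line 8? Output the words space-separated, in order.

Line 1: ['problem', 'purple', 'soft'] (min_width=19, slack=0)
Line 2: ['gentle', 'compound'] (min_width=15, slack=4)
Line 3: ['cold', 'island'] (min_width=11, slack=8)
Line 4: ['progress', 'at', 'an', 'ant'] (min_width=18, slack=1)
Line 5: ['rain', 'warm', 'they'] (min_width=14, slack=5)
Line 6: ['journey', 'bedroom', 'was'] (min_width=19, slack=0)
Line 7: ['garden', 'night', 'large'] (min_width=18, slack=1)
Line 8: ['desert'] (min_width=6, slack=13)

Answer: desert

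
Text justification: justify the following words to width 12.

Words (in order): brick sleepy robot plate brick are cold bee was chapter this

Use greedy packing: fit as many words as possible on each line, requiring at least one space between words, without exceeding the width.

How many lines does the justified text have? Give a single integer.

Line 1: ['brick', 'sleepy'] (min_width=12, slack=0)
Line 2: ['robot', 'plate'] (min_width=11, slack=1)
Line 3: ['brick', 'are'] (min_width=9, slack=3)
Line 4: ['cold', 'bee', 'was'] (min_width=12, slack=0)
Line 5: ['chapter', 'this'] (min_width=12, slack=0)
Total lines: 5

Answer: 5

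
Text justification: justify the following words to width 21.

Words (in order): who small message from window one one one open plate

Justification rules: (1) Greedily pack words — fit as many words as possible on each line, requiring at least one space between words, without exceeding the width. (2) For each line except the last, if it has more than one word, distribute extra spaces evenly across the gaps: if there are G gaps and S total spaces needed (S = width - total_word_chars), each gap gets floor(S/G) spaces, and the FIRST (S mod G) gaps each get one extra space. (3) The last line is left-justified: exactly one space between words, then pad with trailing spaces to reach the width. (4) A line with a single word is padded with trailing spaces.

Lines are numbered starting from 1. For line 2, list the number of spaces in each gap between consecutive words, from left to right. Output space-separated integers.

Line 1: ['who', 'small', 'message'] (min_width=17, slack=4)
Line 2: ['from', 'window', 'one', 'one'] (min_width=19, slack=2)
Line 3: ['one', 'open', 'plate'] (min_width=14, slack=7)

Answer: 2 2 1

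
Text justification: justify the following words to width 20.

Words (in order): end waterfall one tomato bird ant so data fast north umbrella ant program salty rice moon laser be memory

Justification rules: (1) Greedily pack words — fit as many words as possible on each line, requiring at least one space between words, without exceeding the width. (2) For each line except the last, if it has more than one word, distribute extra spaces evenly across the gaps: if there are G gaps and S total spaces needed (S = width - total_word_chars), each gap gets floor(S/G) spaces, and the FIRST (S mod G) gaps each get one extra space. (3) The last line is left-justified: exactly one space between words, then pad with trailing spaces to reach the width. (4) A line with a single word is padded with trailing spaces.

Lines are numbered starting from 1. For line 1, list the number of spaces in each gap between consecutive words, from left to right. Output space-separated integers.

Answer: 3 2

Derivation:
Line 1: ['end', 'waterfall', 'one'] (min_width=17, slack=3)
Line 2: ['tomato', 'bird', 'ant', 'so'] (min_width=18, slack=2)
Line 3: ['data', 'fast', 'north'] (min_width=15, slack=5)
Line 4: ['umbrella', 'ant', 'program'] (min_width=20, slack=0)
Line 5: ['salty', 'rice', 'moon'] (min_width=15, slack=5)
Line 6: ['laser', 'be', 'memory'] (min_width=15, slack=5)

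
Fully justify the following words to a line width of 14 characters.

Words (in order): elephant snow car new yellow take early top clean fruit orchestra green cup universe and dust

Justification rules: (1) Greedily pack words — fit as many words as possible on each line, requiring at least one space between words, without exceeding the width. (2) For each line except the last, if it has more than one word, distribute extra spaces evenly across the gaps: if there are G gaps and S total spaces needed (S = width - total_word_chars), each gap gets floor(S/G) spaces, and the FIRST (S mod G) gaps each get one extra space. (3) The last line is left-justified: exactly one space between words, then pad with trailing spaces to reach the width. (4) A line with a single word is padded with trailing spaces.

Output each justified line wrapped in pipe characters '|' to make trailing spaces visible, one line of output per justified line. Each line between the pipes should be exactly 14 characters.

Answer: |elephant  snow|
|car new yellow|
|take early top|
|clean    fruit|
|orchestra     |
|green      cup|
|universe   and|
|dust          |

Derivation:
Line 1: ['elephant', 'snow'] (min_width=13, slack=1)
Line 2: ['car', 'new', 'yellow'] (min_width=14, slack=0)
Line 3: ['take', 'early', 'top'] (min_width=14, slack=0)
Line 4: ['clean', 'fruit'] (min_width=11, slack=3)
Line 5: ['orchestra'] (min_width=9, slack=5)
Line 6: ['green', 'cup'] (min_width=9, slack=5)
Line 7: ['universe', 'and'] (min_width=12, slack=2)
Line 8: ['dust'] (min_width=4, slack=10)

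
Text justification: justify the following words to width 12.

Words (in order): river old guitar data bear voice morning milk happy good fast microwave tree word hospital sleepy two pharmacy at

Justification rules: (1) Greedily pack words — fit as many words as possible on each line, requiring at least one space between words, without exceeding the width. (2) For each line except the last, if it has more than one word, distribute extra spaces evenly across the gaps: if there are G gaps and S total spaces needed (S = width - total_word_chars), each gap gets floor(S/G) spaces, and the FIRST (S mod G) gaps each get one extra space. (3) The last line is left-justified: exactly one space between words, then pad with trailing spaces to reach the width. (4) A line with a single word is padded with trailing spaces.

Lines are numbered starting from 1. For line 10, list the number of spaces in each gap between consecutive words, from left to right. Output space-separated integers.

Answer: 3

Derivation:
Line 1: ['river', 'old'] (min_width=9, slack=3)
Line 2: ['guitar', 'data'] (min_width=11, slack=1)
Line 3: ['bear', 'voice'] (min_width=10, slack=2)
Line 4: ['morning', 'milk'] (min_width=12, slack=0)
Line 5: ['happy', 'good'] (min_width=10, slack=2)
Line 6: ['fast'] (min_width=4, slack=8)
Line 7: ['microwave'] (min_width=9, slack=3)
Line 8: ['tree', 'word'] (min_width=9, slack=3)
Line 9: ['hospital'] (min_width=8, slack=4)
Line 10: ['sleepy', 'two'] (min_width=10, slack=2)
Line 11: ['pharmacy', 'at'] (min_width=11, slack=1)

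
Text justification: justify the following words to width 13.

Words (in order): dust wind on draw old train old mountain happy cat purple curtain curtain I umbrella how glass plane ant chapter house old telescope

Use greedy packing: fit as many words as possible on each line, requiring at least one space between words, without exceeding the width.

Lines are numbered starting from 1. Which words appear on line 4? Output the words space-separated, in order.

Answer: mountain

Derivation:
Line 1: ['dust', 'wind', 'on'] (min_width=12, slack=1)
Line 2: ['draw', 'old'] (min_width=8, slack=5)
Line 3: ['train', 'old'] (min_width=9, slack=4)
Line 4: ['mountain'] (min_width=8, slack=5)
Line 5: ['happy', 'cat'] (min_width=9, slack=4)
Line 6: ['purple'] (min_width=6, slack=7)
Line 7: ['curtain'] (min_width=7, slack=6)
Line 8: ['curtain', 'I'] (min_width=9, slack=4)
Line 9: ['umbrella', 'how'] (min_width=12, slack=1)
Line 10: ['glass', 'plane'] (min_width=11, slack=2)
Line 11: ['ant', 'chapter'] (min_width=11, slack=2)
Line 12: ['house', 'old'] (min_width=9, slack=4)
Line 13: ['telescope'] (min_width=9, slack=4)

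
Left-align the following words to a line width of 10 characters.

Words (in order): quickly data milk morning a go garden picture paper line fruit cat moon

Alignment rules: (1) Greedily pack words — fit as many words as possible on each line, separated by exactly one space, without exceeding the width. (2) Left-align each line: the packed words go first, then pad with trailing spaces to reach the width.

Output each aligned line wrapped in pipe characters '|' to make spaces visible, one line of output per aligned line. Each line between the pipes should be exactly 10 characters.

Line 1: ['quickly'] (min_width=7, slack=3)
Line 2: ['data', 'milk'] (min_width=9, slack=1)
Line 3: ['morning', 'a'] (min_width=9, slack=1)
Line 4: ['go', 'garden'] (min_width=9, slack=1)
Line 5: ['picture'] (min_width=7, slack=3)
Line 6: ['paper', 'line'] (min_width=10, slack=0)
Line 7: ['fruit', 'cat'] (min_width=9, slack=1)
Line 8: ['moon'] (min_width=4, slack=6)

Answer: |quickly   |
|data milk |
|morning a |
|go garden |
|picture   |
|paper line|
|fruit cat |
|moon      |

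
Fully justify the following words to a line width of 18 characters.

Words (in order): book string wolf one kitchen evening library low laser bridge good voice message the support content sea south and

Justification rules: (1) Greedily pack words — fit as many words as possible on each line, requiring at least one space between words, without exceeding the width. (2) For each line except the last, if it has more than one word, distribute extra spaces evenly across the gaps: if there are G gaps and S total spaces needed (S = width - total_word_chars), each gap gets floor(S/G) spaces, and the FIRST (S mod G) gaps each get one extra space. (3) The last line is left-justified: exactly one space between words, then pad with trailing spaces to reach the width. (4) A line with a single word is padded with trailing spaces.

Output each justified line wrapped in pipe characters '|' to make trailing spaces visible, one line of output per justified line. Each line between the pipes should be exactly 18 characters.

Answer: |book  string  wolf|
|one        kitchen|
|evening    library|
|low  laser  bridge|
|good voice message|
|the        support|
|content  sea south|
|and               |

Derivation:
Line 1: ['book', 'string', 'wolf'] (min_width=16, slack=2)
Line 2: ['one', 'kitchen'] (min_width=11, slack=7)
Line 3: ['evening', 'library'] (min_width=15, slack=3)
Line 4: ['low', 'laser', 'bridge'] (min_width=16, slack=2)
Line 5: ['good', 'voice', 'message'] (min_width=18, slack=0)
Line 6: ['the', 'support'] (min_width=11, slack=7)
Line 7: ['content', 'sea', 'south'] (min_width=17, slack=1)
Line 8: ['and'] (min_width=3, slack=15)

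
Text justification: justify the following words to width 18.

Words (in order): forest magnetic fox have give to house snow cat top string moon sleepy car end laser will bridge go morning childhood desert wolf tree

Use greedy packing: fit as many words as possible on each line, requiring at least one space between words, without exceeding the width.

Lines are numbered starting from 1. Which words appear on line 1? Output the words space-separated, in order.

Line 1: ['forest', 'magnetic'] (min_width=15, slack=3)
Line 2: ['fox', 'have', 'give', 'to'] (min_width=16, slack=2)
Line 3: ['house', 'snow', 'cat', 'top'] (min_width=18, slack=0)
Line 4: ['string', 'moon', 'sleepy'] (min_width=18, slack=0)
Line 5: ['car', 'end', 'laser', 'will'] (min_width=18, slack=0)
Line 6: ['bridge', 'go', 'morning'] (min_width=17, slack=1)
Line 7: ['childhood', 'desert'] (min_width=16, slack=2)
Line 8: ['wolf', 'tree'] (min_width=9, slack=9)

Answer: forest magnetic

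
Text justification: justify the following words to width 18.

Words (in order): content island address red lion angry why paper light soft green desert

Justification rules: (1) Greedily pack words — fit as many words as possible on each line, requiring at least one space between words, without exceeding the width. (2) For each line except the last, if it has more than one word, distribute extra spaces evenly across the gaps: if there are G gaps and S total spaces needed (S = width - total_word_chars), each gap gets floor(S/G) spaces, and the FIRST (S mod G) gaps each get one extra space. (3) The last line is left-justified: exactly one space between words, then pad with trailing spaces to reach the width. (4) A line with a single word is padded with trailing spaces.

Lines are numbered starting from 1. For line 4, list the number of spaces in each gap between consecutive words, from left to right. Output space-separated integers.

Line 1: ['content', 'island'] (min_width=14, slack=4)
Line 2: ['address', 'red', 'lion'] (min_width=16, slack=2)
Line 3: ['angry', 'why', 'paper'] (min_width=15, slack=3)
Line 4: ['light', 'soft', 'green'] (min_width=16, slack=2)
Line 5: ['desert'] (min_width=6, slack=12)

Answer: 2 2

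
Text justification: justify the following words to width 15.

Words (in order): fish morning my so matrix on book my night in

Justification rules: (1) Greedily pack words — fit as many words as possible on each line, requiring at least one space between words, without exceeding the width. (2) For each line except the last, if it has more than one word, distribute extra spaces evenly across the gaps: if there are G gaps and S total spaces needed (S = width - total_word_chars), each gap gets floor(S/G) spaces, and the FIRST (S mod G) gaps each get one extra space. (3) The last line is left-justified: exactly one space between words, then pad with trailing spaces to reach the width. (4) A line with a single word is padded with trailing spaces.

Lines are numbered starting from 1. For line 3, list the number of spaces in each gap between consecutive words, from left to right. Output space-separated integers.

Answer: 2 2

Derivation:
Line 1: ['fish', 'morning', 'my'] (min_width=15, slack=0)
Line 2: ['so', 'matrix', 'on'] (min_width=12, slack=3)
Line 3: ['book', 'my', 'night'] (min_width=13, slack=2)
Line 4: ['in'] (min_width=2, slack=13)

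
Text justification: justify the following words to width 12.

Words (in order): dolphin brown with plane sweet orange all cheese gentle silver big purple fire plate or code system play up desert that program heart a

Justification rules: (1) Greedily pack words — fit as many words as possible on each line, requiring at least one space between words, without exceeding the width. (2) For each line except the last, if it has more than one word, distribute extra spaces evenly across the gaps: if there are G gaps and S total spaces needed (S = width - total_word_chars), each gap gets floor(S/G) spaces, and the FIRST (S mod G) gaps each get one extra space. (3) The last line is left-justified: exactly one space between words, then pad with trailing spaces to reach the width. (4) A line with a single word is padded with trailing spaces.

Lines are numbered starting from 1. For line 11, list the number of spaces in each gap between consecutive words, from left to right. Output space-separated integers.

Answer: 6

Derivation:
Line 1: ['dolphin'] (min_width=7, slack=5)
Line 2: ['brown', 'with'] (min_width=10, slack=2)
Line 3: ['plane', 'sweet'] (min_width=11, slack=1)
Line 4: ['orange', 'all'] (min_width=10, slack=2)
Line 5: ['cheese'] (min_width=6, slack=6)
Line 6: ['gentle'] (min_width=6, slack=6)
Line 7: ['silver', 'big'] (min_width=10, slack=2)
Line 8: ['purple', 'fire'] (min_width=11, slack=1)
Line 9: ['plate', 'or'] (min_width=8, slack=4)
Line 10: ['code', 'system'] (min_width=11, slack=1)
Line 11: ['play', 'up'] (min_width=7, slack=5)
Line 12: ['desert', 'that'] (min_width=11, slack=1)
Line 13: ['program'] (min_width=7, slack=5)
Line 14: ['heart', 'a'] (min_width=7, slack=5)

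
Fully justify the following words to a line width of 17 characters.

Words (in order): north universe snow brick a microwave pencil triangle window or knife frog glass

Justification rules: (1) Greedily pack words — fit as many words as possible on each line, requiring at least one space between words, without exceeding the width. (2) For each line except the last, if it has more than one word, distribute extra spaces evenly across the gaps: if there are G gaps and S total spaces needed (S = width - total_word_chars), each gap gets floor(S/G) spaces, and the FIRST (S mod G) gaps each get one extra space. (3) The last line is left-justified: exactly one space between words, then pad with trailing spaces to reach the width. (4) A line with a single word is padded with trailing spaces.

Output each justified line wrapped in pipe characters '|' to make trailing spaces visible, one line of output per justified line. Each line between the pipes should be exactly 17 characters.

Answer: |north    universe|
|snow    brick   a|
|microwave  pencil|
|triangle   window|
|or   knife   frog|
|glass            |

Derivation:
Line 1: ['north', 'universe'] (min_width=14, slack=3)
Line 2: ['snow', 'brick', 'a'] (min_width=12, slack=5)
Line 3: ['microwave', 'pencil'] (min_width=16, slack=1)
Line 4: ['triangle', 'window'] (min_width=15, slack=2)
Line 5: ['or', 'knife', 'frog'] (min_width=13, slack=4)
Line 6: ['glass'] (min_width=5, slack=12)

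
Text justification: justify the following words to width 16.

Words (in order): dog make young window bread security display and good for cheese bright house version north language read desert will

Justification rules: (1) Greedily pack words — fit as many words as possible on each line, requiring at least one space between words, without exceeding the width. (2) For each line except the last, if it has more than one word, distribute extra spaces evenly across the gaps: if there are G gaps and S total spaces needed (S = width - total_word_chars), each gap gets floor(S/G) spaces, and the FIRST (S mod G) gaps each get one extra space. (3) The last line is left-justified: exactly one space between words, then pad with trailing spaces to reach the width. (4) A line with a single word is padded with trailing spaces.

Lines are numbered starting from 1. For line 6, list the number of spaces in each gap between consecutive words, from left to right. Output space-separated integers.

Line 1: ['dog', 'make', 'young'] (min_width=14, slack=2)
Line 2: ['window', 'bread'] (min_width=12, slack=4)
Line 3: ['security', 'display'] (min_width=16, slack=0)
Line 4: ['and', 'good', 'for'] (min_width=12, slack=4)
Line 5: ['cheese', 'bright'] (min_width=13, slack=3)
Line 6: ['house', 'version'] (min_width=13, slack=3)
Line 7: ['north', 'language'] (min_width=14, slack=2)
Line 8: ['read', 'desert', 'will'] (min_width=16, slack=0)

Answer: 4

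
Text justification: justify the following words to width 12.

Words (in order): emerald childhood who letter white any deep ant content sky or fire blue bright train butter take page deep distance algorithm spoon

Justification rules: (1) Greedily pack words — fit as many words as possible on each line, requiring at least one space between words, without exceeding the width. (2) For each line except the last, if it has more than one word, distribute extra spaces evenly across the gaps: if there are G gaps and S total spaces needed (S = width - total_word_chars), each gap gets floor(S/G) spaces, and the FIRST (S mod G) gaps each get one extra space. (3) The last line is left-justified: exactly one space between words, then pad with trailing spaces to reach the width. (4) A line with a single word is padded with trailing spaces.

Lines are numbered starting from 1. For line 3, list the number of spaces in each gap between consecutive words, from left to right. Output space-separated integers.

Answer: 3

Derivation:
Line 1: ['emerald'] (min_width=7, slack=5)
Line 2: ['childhood'] (min_width=9, slack=3)
Line 3: ['who', 'letter'] (min_width=10, slack=2)
Line 4: ['white', 'any'] (min_width=9, slack=3)
Line 5: ['deep', 'ant'] (min_width=8, slack=4)
Line 6: ['content', 'sky'] (min_width=11, slack=1)
Line 7: ['or', 'fire', 'blue'] (min_width=12, slack=0)
Line 8: ['bright', 'train'] (min_width=12, slack=0)
Line 9: ['butter', 'take'] (min_width=11, slack=1)
Line 10: ['page', 'deep'] (min_width=9, slack=3)
Line 11: ['distance'] (min_width=8, slack=4)
Line 12: ['algorithm'] (min_width=9, slack=3)
Line 13: ['spoon'] (min_width=5, slack=7)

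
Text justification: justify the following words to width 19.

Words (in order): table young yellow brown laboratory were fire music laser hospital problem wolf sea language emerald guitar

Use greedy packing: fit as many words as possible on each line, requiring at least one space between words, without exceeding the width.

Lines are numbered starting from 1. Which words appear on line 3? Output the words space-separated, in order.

Answer: were fire music

Derivation:
Line 1: ['table', 'young', 'yellow'] (min_width=18, slack=1)
Line 2: ['brown', 'laboratory'] (min_width=16, slack=3)
Line 3: ['were', 'fire', 'music'] (min_width=15, slack=4)
Line 4: ['laser', 'hospital'] (min_width=14, slack=5)
Line 5: ['problem', 'wolf', 'sea'] (min_width=16, slack=3)
Line 6: ['language', 'emerald'] (min_width=16, slack=3)
Line 7: ['guitar'] (min_width=6, slack=13)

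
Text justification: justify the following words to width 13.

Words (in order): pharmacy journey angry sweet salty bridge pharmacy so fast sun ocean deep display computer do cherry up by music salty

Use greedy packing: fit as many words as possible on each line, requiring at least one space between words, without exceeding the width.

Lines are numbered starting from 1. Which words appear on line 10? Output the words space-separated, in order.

Answer: cherry up by

Derivation:
Line 1: ['pharmacy'] (min_width=8, slack=5)
Line 2: ['journey', 'angry'] (min_width=13, slack=0)
Line 3: ['sweet', 'salty'] (min_width=11, slack=2)
Line 4: ['bridge'] (min_width=6, slack=7)
Line 5: ['pharmacy', 'so'] (min_width=11, slack=2)
Line 6: ['fast', 'sun'] (min_width=8, slack=5)
Line 7: ['ocean', 'deep'] (min_width=10, slack=3)
Line 8: ['display'] (min_width=7, slack=6)
Line 9: ['computer', 'do'] (min_width=11, slack=2)
Line 10: ['cherry', 'up', 'by'] (min_width=12, slack=1)
Line 11: ['music', 'salty'] (min_width=11, slack=2)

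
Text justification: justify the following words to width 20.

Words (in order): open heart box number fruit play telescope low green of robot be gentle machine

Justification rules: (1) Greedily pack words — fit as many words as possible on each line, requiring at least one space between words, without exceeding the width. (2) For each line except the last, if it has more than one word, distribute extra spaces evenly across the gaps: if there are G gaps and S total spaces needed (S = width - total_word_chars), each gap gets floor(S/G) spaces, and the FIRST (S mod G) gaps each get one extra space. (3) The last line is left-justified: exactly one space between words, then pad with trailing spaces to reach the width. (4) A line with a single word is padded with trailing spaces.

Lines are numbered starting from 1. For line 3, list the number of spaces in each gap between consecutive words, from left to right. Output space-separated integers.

Answer: 2 1

Derivation:
Line 1: ['open', 'heart', 'box'] (min_width=14, slack=6)
Line 2: ['number', 'fruit', 'play'] (min_width=17, slack=3)
Line 3: ['telescope', 'low', 'green'] (min_width=19, slack=1)
Line 4: ['of', 'robot', 'be', 'gentle'] (min_width=18, slack=2)
Line 5: ['machine'] (min_width=7, slack=13)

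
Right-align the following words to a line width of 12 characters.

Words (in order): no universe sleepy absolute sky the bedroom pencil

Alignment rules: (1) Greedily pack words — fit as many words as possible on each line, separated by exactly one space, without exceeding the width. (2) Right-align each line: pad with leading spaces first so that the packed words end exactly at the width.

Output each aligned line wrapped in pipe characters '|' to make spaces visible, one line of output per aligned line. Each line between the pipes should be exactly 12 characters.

Answer: | no universe|
|      sleepy|
|absolute sky|
| the bedroom|
|      pencil|

Derivation:
Line 1: ['no', 'universe'] (min_width=11, slack=1)
Line 2: ['sleepy'] (min_width=6, slack=6)
Line 3: ['absolute', 'sky'] (min_width=12, slack=0)
Line 4: ['the', 'bedroom'] (min_width=11, slack=1)
Line 5: ['pencil'] (min_width=6, slack=6)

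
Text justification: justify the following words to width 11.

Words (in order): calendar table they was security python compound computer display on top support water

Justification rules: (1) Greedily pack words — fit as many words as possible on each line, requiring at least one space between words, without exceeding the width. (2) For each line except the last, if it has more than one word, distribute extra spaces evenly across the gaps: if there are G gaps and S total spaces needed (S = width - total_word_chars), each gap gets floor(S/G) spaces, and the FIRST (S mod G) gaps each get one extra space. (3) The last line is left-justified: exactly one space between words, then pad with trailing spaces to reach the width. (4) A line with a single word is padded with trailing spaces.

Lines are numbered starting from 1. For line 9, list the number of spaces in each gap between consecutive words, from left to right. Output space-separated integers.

Answer: 1

Derivation:
Line 1: ['calendar'] (min_width=8, slack=3)
Line 2: ['table', 'they'] (min_width=10, slack=1)
Line 3: ['was'] (min_width=3, slack=8)
Line 4: ['security'] (min_width=8, slack=3)
Line 5: ['python'] (min_width=6, slack=5)
Line 6: ['compound'] (min_width=8, slack=3)
Line 7: ['computer'] (min_width=8, slack=3)
Line 8: ['display', 'on'] (min_width=10, slack=1)
Line 9: ['top', 'support'] (min_width=11, slack=0)
Line 10: ['water'] (min_width=5, slack=6)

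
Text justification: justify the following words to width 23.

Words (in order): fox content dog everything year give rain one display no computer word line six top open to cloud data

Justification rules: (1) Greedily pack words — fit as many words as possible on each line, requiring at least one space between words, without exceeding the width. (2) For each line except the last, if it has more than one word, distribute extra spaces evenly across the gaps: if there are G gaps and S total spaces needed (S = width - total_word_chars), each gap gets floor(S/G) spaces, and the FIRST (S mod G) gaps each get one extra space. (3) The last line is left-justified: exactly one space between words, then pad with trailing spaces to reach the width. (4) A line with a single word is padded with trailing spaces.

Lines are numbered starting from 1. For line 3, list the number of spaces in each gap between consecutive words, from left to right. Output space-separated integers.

Line 1: ['fox', 'content', 'dog'] (min_width=15, slack=8)
Line 2: ['everything', 'year', 'give'] (min_width=20, slack=3)
Line 3: ['rain', 'one', 'display', 'no'] (min_width=19, slack=4)
Line 4: ['computer', 'word', 'line', 'six'] (min_width=22, slack=1)
Line 5: ['top', 'open', 'to', 'cloud', 'data'] (min_width=22, slack=1)

Answer: 3 2 2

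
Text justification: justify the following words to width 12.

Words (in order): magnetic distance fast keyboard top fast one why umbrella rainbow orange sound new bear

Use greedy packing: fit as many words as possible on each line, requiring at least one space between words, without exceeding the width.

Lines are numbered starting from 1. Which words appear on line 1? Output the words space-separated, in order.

Line 1: ['magnetic'] (min_width=8, slack=4)
Line 2: ['distance'] (min_width=8, slack=4)
Line 3: ['fast'] (min_width=4, slack=8)
Line 4: ['keyboard', 'top'] (min_width=12, slack=0)
Line 5: ['fast', 'one', 'why'] (min_width=12, slack=0)
Line 6: ['umbrella'] (min_width=8, slack=4)
Line 7: ['rainbow'] (min_width=7, slack=5)
Line 8: ['orange', 'sound'] (min_width=12, slack=0)
Line 9: ['new', 'bear'] (min_width=8, slack=4)

Answer: magnetic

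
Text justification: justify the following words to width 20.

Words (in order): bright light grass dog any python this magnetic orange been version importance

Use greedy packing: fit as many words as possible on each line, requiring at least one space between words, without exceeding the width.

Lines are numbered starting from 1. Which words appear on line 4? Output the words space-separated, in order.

Line 1: ['bright', 'light', 'grass'] (min_width=18, slack=2)
Line 2: ['dog', 'any', 'python', 'this'] (min_width=19, slack=1)
Line 3: ['magnetic', 'orange', 'been'] (min_width=20, slack=0)
Line 4: ['version', 'importance'] (min_width=18, slack=2)

Answer: version importance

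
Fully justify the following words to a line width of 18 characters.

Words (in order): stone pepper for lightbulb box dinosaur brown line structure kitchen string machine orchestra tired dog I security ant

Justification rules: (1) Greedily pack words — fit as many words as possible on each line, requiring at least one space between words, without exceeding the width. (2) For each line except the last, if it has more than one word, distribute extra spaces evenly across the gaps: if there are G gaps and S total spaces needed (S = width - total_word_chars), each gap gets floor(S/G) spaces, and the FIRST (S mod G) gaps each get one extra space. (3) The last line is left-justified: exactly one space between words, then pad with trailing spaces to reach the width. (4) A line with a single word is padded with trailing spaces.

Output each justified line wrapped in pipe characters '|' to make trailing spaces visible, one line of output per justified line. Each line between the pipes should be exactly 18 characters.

Answer: |stone  pepper  for|
|lightbulb      box|
|dinosaur     brown|
|line     structure|
|kitchen     string|
|machine  orchestra|
|tired     dog    I|
|security ant      |

Derivation:
Line 1: ['stone', 'pepper', 'for'] (min_width=16, slack=2)
Line 2: ['lightbulb', 'box'] (min_width=13, slack=5)
Line 3: ['dinosaur', 'brown'] (min_width=14, slack=4)
Line 4: ['line', 'structure'] (min_width=14, slack=4)
Line 5: ['kitchen', 'string'] (min_width=14, slack=4)
Line 6: ['machine', 'orchestra'] (min_width=17, slack=1)
Line 7: ['tired', 'dog', 'I'] (min_width=11, slack=7)
Line 8: ['security', 'ant'] (min_width=12, slack=6)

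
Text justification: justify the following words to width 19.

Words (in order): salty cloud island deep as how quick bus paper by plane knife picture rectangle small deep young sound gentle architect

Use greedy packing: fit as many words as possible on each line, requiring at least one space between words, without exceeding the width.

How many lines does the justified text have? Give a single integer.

Line 1: ['salty', 'cloud', 'island'] (min_width=18, slack=1)
Line 2: ['deep', 'as', 'how', 'quick'] (min_width=17, slack=2)
Line 3: ['bus', 'paper', 'by', 'plane'] (min_width=18, slack=1)
Line 4: ['knife', 'picture'] (min_width=13, slack=6)
Line 5: ['rectangle', 'small'] (min_width=15, slack=4)
Line 6: ['deep', 'young', 'sound'] (min_width=16, slack=3)
Line 7: ['gentle', 'architect'] (min_width=16, slack=3)
Total lines: 7

Answer: 7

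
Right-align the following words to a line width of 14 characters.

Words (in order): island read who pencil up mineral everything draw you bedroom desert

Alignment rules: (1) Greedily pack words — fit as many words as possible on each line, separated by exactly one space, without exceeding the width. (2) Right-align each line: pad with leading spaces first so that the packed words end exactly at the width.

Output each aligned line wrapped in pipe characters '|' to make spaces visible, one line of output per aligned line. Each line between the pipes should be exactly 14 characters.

Line 1: ['island', 'read'] (min_width=11, slack=3)
Line 2: ['who', 'pencil', 'up'] (min_width=13, slack=1)
Line 3: ['mineral'] (min_width=7, slack=7)
Line 4: ['everything'] (min_width=10, slack=4)
Line 5: ['draw', 'you'] (min_width=8, slack=6)
Line 6: ['bedroom', 'desert'] (min_width=14, slack=0)

Answer: |   island read|
| who pencil up|
|       mineral|
|    everything|
|      draw you|
|bedroom desert|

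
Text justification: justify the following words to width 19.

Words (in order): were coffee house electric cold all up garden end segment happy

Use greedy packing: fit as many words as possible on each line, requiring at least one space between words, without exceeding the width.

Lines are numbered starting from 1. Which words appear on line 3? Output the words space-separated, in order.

Line 1: ['were', 'coffee', 'house'] (min_width=17, slack=2)
Line 2: ['electric', 'cold', 'all'] (min_width=17, slack=2)
Line 3: ['up', 'garden', 'end'] (min_width=13, slack=6)
Line 4: ['segment', 'happy'] (min_width=13, slack=6)

Answer: up garden end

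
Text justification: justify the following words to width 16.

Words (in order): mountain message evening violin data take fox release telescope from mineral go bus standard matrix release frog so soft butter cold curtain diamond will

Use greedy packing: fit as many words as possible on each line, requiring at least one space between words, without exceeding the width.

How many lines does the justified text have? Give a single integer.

Answer: 11

Derivation:
Line 1: ['mountain', 'message'] (min_width=16, slack=0)
Line 2: ['evening', 'violin'] (min_width=14, slack=2)
Line 3: ['data', 'take', 'fox'] (min_width=13, slack=3)
Line 4: ['release'] (min_width=7, slack=9)
Line 5: ['telescope', 'from'] (min_width=14, slack=2)
Line 6: ['mineral', 'go', 'bus'] (min_width=14, slack=2)
Line 7: ['standard', 'matrix'] (min_width=15, slack=1)
Line 8: ['release', 'frog', 'so'] (min_width=15, slack=1)
Line 9: ['soft', 'butter', 'cold'] (min_width=16, slack=0)
Line 10: ['curtain', 'diamond'] (min_width=15, slack=1)
Line 11: ['will'] (min_width=4, slack=12)
Total lines: 11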